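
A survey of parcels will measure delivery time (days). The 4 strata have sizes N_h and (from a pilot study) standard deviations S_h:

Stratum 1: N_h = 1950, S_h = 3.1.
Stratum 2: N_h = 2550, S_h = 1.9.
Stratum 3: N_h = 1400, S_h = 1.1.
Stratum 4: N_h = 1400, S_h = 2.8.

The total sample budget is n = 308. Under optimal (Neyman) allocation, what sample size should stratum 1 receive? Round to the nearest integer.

Neyman allocation: n_h = n · N_h S_h / Σ N_i S_i, with n = 308.
  stratum 1: N_h·S_h = 1950·3.1 = 6045.00
  stratum 2: N_h·S_h = 2550·1.9 = 4845.00
  stratum 3: N_h·S_h = 1400·1.1 = 1540.00
  stratum 4: N_h·S_h = 1400·2.8 = 3920.00
Σ N_h S_h = 16350.00
n for stratum 1 = 308·6045.00/16350.00 = 113.875 → 114

114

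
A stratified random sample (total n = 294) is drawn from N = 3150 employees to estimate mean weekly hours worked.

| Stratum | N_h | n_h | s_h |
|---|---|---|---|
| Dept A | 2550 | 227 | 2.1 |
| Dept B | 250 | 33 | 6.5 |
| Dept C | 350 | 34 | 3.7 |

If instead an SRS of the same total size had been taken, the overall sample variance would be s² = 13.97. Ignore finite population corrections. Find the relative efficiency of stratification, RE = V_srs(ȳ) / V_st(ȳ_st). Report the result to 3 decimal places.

V̂(ȳ_st) = Σ W_h² s_h²/n_h, with W_h = N_h/N and N = 3150:
  stratum Dept A: (2550/3150)²·2.1²/227 = 0.0127313
  stratum Dept B: (250/3150)²·6.5²/33 = 0.00806439
  stratum Dept C: (350/3150)²·3.7²/34 = 0.00497095
V_st = 0.0257666
V_srs = s²/n = 13.97/294 = 0.047517
Relative efficiency = V_srs / V_st = 0.047517/0.0257666 = 1.8441

RE ≈ 1.844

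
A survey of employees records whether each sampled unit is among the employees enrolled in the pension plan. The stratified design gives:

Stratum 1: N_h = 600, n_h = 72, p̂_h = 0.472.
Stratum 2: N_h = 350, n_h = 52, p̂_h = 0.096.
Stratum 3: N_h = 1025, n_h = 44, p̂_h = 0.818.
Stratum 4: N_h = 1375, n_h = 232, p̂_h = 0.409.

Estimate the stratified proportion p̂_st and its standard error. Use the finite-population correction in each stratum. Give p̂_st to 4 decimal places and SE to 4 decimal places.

N = 3350; stratum weights W_h = N_h/N.
p̂_st = Σ W_h p̂_h = (600·0.472 + 350·0.096 + 1025·0.818 + 1375·0.409)/3350 = 0.51272
V̂(p̂_st) = Σ W_h² (1 − n_h/N_h) p̂_h(1−p̂_h)/(n_h−1):
  stratum 1: (600/3350)²·(1 − 72/600)·0.472·0.528/71 = 9.90862e-05
  stratum 2: (350/3350)²·(1 − 52/350)·0.096·0.904/51 = 1.58148e-05
  stratum 3: (1025/3350)²·(1 − 44/1025)·0.818·0.182/43 = 0.000310213
  stratum 4: (1375/3350)²·(1 − 232/1375)·0.409·0.591/231 = 0.000146541
V̂(p̂_st) = 0.000571654; SE = √V̂ = 0.0239093

p̂_st ≈ 0.5127, SE ≈ 0.0239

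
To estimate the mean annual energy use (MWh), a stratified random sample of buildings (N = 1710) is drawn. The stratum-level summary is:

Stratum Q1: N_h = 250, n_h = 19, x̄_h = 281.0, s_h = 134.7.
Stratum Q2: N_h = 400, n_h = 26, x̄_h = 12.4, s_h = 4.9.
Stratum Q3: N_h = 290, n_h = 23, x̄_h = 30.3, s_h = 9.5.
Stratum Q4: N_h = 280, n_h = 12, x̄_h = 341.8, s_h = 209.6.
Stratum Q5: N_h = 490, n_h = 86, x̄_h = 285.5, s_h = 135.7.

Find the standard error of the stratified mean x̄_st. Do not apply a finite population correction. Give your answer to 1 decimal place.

SE(x̄_st) ≈ 11.7

V̂(x̄_st) = Σ W_h² s_h²/n_h, with W_h = N_h/N and N = 1710:
  stratum Q1: (250/1710)²·134.7²/19 = 20.4112
  stratum Q2: (400/1710)²·4.9²/26 = 0.0505297
  stratum Q3: (290/1710)²·9.5²/23 = 0.112856
  stratum Q4: (280/1710)²·209.6²/12 = 98.1579
  stratum Q5: (490/1710)²·135.7²/86 = 17.5817
V̂(x̄_st) = 136.314
SE(x̄_st) = √136.314 = 11.6754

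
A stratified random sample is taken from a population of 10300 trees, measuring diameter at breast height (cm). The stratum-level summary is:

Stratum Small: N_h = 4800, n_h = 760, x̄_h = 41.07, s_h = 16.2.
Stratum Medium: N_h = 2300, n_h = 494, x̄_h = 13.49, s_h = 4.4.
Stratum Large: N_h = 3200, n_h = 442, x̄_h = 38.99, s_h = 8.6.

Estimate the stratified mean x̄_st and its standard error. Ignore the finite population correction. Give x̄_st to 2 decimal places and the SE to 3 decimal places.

x̄_st = Σ W_h x̄_h = (4800·41.07 + 2300·13.49 + 3200·38.99)/10300 = 34.26515
V̂(x̄_st) = Σ W_h² s_h²/n_h, with W_h = N_h/N and N = 10300:
  stratum Small: (4800/10300)²·16.2²/760 = 0.0749936
  stratum Medium: (2300/10300)²·4.4²/494 = 0.00195416
  stratum Large: (3200/10300)²·8.6²/442 = 0.016151
V̂(x̄_st) = 0.0930988
SE(x̄_st) = √0.0930988 = 0.305121

x̄_st ≈ 34.27, SE ≈ 0.305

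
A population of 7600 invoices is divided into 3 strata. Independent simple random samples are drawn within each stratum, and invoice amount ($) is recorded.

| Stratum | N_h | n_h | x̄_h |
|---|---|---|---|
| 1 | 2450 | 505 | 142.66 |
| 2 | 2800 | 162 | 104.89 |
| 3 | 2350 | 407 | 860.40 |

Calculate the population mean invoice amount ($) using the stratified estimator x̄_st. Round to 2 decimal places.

x̄_st ≈ 350.68

N = Σ N_h = 7600. Stratum weights W_h = N_h/N.
x̄_st = (2450·142.66 + 2800·104.89 + 2350·860.40) / 7600 = 350.6775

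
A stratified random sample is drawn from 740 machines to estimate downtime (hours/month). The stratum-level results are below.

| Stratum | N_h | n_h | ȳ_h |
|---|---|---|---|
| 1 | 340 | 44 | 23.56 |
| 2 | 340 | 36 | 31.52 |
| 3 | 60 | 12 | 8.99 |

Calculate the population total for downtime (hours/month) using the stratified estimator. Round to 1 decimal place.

τ̂_st = Σ N_h ȳ_h = 340·23.56 + 340·31.52 + 60·8.99 = 19266.6

τ̂_st ≈ 19266.6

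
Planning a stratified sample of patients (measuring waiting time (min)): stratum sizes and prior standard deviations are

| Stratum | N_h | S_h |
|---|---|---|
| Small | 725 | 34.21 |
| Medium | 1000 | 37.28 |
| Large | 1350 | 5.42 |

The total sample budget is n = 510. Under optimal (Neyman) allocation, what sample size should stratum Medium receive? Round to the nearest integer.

Neyman allocation: n_h = n · N_h S_h / Σ N_i S_i, with n = 510.
  stratum Small: N_h·S_h = 725·34.21 = 24802.25
  stratum Medium: N_h·S_h = 1000·37.28 = 37280.00
  stratum Large: N_h·S_h = 1350·5.42 = 7317.00
Σ N_h S_h = 69399.25
n for stratum Medium = 510·37280.00/69399.25 = 273.963 → 274

274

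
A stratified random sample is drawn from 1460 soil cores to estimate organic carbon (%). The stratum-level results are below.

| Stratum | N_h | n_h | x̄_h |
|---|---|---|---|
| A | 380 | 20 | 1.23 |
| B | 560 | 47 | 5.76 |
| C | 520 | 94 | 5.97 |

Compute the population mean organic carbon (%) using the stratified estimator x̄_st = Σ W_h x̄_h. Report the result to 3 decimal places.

N = Σ N_h = 1460. Stratum weights W_h = N_h/N.
x̄_st = (380·1.23 + 560·5.76 + 520·5.97) / 1460 = 4.65575

x̄_st ≈ 4.656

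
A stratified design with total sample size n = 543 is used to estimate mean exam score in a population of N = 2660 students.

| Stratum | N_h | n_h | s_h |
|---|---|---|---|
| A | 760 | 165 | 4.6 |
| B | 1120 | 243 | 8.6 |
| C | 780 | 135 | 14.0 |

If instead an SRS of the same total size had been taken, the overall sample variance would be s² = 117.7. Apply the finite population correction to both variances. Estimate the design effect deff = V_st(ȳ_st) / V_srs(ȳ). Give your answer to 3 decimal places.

deff ≈ 0.891

V̂(ȳ_st) = Σ W_h² (1 − n_h/N_h) s_h²/n_h, with W_h = N_h/N and N = 2660:
  stratum A: (760/2660)²·(1 − 165/760)·4.6²/165 = 0.00819594
  stratum B: (1120/2660)²·(1 − 243/1120)·8.6²/243 = 0.0422518
  stratum C: (780/2660)²·(1 − 135/780)·14.0²/135 = 0.103232
V_st = 0.153679
V_srs = (1 − 543/2660)·117.7/543 = 0.172511
deff = V_st / V_srs = 0.153679/0.172511 = 0.8908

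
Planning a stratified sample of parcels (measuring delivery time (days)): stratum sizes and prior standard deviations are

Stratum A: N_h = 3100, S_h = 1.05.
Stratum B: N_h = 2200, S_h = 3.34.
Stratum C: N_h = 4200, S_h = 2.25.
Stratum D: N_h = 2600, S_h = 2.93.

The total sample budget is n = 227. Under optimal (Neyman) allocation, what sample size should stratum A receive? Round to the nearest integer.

27

Neyman allocation: n_h = n · N_h S_h / Σ N_i S_i, with n = 227.
  stratum A: N_h·S_h = 3100·1.05 = 3255.00
  stratum B: N_h·S_h = 2200·3.34 = 7348.00
  stratum C: N_h·S_h = 4200·2.25 = 9450.00
  stratum D: N_h·S_h = 2600·2.93 = 7618.00
Σ N_h S_h = 27671.00
n for stratum A = 227·3255.00/27671.00 = 26.703 → 27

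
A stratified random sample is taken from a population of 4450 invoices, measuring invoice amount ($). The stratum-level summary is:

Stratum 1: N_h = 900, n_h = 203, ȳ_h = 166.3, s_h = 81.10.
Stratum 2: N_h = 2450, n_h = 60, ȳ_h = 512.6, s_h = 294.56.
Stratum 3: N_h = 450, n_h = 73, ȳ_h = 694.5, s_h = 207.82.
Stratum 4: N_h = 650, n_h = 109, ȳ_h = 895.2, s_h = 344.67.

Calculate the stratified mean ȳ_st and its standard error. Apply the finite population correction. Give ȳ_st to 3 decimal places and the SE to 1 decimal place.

ȳ_st ≈ 516.842, SE ≈ 21.3

ȳ_st = Σ W_h ȳ_h = (900·166.3 + 2450·512.6 + 450·694.5 + 650·895.2)/4450 = 516.84157
V̂(ȳ_st) = Σ W_h² (1 − n_h/N_h) s_h²/n_h, with W_h = N_h/N and N = 4450:
  stratum 1: (900/4450)²·(1 − 203/900)·81.10²/203 = 1.02636
  stratum 2: (2450/4450)²·(1 − 60/2450)·294.56²/60 = 427.603
  stratum 3: (450/4450)²·(1 − 73/450)·207.82²/73 = 5.06857
  stratum 4: (650/4450)²·(1 − 109/650)·344.67²/109 = 19.354
V̂(ȳ_st) = 453.051
SE(ȳ_st) = √453.051 = 21.285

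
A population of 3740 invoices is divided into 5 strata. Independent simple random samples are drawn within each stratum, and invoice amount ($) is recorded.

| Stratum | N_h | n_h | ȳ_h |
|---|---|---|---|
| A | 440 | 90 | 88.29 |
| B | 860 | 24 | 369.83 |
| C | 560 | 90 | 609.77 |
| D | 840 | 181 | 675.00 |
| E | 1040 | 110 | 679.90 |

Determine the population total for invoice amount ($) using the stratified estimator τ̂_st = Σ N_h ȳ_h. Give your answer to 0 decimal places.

τ̂_st ≈ 1972469

τ̂_st = Σ N_h ȳ_h = 440·88.29 + 860·369.83 + 560·609.77 + 840·675.00 + 1040·679.90 = 1972469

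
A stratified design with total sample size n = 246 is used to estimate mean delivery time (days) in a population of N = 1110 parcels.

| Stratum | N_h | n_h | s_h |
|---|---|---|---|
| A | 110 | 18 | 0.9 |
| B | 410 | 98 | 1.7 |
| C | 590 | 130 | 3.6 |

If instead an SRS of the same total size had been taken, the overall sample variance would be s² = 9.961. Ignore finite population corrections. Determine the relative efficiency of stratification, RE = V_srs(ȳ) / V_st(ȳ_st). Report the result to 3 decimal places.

V̂(ȳ_st) = Σ W_h² s_h²/n_h, with W_h = N_h/N and N = 1110:
  stratum A: (110/1110)²·0.9²/18 = 0.000441928
  stratum B: (410/1110)²·1.7²/98 = 0.0040234
  stratum C: (590/1110)²·3.6²/130 = 0.0281656
V_st = 0.032631
V_srs = s²/n = 9.961/246 = 0.0404919
Relative efficiency = V_srs / V_st = 0.0404919/0.032631 = 1.2409

RE ≈ 1.241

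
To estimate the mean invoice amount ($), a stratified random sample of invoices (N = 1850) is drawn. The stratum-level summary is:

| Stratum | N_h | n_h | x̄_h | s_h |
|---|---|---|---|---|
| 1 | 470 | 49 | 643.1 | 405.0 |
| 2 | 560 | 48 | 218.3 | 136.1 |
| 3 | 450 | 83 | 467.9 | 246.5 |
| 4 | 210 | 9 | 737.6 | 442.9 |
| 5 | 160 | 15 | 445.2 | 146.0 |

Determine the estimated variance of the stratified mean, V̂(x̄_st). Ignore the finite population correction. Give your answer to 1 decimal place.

V̂(x̄_st) ≈ 586.2

V̂(x̄_st) = Σ W_h² s_h²/n_h, with W_h = N_h/N and N = 1850:
  stratum 1: (470/1850)²·405.0²/49 = 216.056
  stratum 2: (560/1850)²·136.1²/48 = 35.3596
  stratum 3: (450/1850)²·246.5²/83 = 43.3149
  stratum 4: (210/1850)²·442.9²/9 = 280.843
  stratum 5: (160/1850)²·146.0²/15 = 10.6295
V̂(x̄_st) = 586.203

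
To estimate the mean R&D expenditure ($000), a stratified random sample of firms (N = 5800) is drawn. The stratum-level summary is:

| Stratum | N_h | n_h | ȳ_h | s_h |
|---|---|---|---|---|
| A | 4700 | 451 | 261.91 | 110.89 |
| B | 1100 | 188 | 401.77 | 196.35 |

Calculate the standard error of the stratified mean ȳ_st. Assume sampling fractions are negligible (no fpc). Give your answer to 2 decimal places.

V̂(ȳ_st) = Σ W_h² s_h²/n_h, with W_h = N_h/N and N = 5800:
  stratum A: (4700/5800)²·110.89²/451 = 17.9039
  stratum B: (1100/5800)²·196.35²/188 = 7.37621
V̂(ȳ_st) = 25.2801
SE(ȳ_st) = √25.2801 = 5.02793

SE(ȳ_st) ≈ 5.03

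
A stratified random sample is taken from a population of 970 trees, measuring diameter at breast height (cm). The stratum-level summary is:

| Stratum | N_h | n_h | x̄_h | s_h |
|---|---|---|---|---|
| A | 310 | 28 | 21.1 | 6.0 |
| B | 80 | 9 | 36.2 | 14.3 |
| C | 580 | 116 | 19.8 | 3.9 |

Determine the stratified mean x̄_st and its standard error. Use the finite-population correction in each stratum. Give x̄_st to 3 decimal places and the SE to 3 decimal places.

x̄_st ≈ 21.568, SE ≈ 0.542

x̄_st = Σ W_h x̄_h = (310·21.1 + 80·36.2 + 580·19.8)/970 = 21.56804
V̂(x̄_st) = Σ W_h² (1 − n_h/N_h) s_h²/n_h, with W_h = N_h/N and N = 970:
  stratum A: (310/970)²·(1 − 28/310)·6.0²/28 = 0.119457
  stratum B: (80/970)²·(1 − 9/80)·14.3²/9 = 0.137162
  stratum C: (580/970)²·(1 − 116/580)·3.9²/116 = 0.0375037
V̂(x̄_st) = 0.294123
SE(x̄_st) = √0.294123 = 0.542331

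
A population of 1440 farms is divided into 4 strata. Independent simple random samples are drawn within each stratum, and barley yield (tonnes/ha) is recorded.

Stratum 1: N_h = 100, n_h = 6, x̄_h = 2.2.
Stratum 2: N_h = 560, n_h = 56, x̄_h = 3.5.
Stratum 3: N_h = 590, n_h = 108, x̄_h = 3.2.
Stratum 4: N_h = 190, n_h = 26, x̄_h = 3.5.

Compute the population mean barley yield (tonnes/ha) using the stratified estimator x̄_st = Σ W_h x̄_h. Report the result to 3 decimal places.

N = Σ N_h = 1440. Stratum weights W_h = N_h/N.
x̄_st = (100·2.2 + 560·3.5 + 590·3.2 + 190·3.5) / 1440 = 3.28681

x̄_st ≈ 3.287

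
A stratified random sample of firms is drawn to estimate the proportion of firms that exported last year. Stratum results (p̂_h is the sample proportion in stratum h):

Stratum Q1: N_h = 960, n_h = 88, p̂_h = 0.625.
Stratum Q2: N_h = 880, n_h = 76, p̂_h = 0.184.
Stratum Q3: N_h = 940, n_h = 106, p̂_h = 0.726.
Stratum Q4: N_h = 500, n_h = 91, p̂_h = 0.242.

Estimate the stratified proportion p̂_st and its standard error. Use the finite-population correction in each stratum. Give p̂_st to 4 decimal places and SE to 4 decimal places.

N = 3280; stratum weights W_h = N_h/N.
p̂_st = Σ W_h p̂_h = (960·0.625 + 880·0.184 + 940·0.726 + 500·0.242)/3280 = 0.47724
V̂(p̂_st) = Σ W_h² (1 − n_h/N_h) p̂_h(1−p̂_h)/(n_h−1):
  stratum Q1: (960/3280)²·(1 − 88/960)·0.625·0.375/87 = 0.00020962
  stratum Q2: (880/3280)²·(1 − 76/880)·0.184·0.816/75 = 0.000131655
  stratum Q3: (940/3280)²·(1 − 106/940)·0.726·0.274/105 = 0.000138052
  stratum Q4: (500/3280)²·(1 − 91/500)·0.242·0.758/90 = 3.87425e-05
V̂(p̂_st) = 0.00051807; SE = √V̂ = 0.0227611

p̂_st ≈ 0.4772, SE ≈ 0.0228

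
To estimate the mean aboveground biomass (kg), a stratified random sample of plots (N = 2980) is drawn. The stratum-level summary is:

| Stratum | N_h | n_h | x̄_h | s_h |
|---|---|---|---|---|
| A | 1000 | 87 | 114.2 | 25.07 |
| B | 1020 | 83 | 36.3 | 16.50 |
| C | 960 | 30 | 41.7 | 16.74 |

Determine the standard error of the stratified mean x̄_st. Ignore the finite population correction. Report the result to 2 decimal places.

V̂(x̄_st) = Σ W_h² s_h²/n_h, with W_h = N_h/N and N = 2980:
  stratum A: (1000/2980)²·25.07²/87 = 0.813499
  stratum B: (1020/2980)²·16.50²/83 = 0.384289
  stratum C: (960/2980)²·16.74²/30 = 0.969392
V̂(x̄_st) = 2.16718
SE(x̄_st) = √2.16718 = 1.47213

SE(x̄_st) ≈ 1.47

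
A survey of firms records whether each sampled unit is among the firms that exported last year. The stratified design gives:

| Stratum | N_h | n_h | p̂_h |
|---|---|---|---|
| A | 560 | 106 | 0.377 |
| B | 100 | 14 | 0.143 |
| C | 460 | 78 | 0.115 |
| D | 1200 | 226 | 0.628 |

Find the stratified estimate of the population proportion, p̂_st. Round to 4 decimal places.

p̂_st ≈ 0.4448

N = 2320; stratum weights W_h = N_h/N.
p̂_st = Σ W_h p̂_h = (560·0.377 + 100·0.143 + 460·0.115 + 1200·0.628)/2320 = 0.44479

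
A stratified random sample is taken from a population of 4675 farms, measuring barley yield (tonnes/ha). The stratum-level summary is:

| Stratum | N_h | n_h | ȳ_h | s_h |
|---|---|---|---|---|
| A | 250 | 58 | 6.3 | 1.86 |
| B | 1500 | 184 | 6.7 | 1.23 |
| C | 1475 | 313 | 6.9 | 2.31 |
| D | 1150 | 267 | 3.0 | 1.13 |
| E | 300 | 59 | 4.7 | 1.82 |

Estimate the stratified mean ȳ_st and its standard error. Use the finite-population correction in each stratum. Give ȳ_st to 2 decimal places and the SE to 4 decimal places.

ȳ_st ≈ 5.70, SE ≈ 0.0512

ȳ_st = Σ W_h ȳ_h = (250·6.3 + 1500·6.7 + 1475·6.9 + 1150·3.0 + 300·4.7)/4675 = 5.70321
V̂(ȳ_st) = Σ W_h² (1 − n_h/N_h) s_h²/n_h, with W_h = N_h/N and N = 4675:
  stratum A: (250/4675)²·(1 − 58/250)·1.86²/58 = 0.000131001
  stratum B: (1500/4675)²·(1 − 184/1500)·1.23²/184 = 0.000742637
  stratum C: (1475/4675)²·(1 − 313/1475)·2.31²/313 = 0.00133695
  stratum D: (1150/4675)²·(1 − 267/1150)·1.13²/267 = 0.000222198
  stratum E: (300/4675)²·(1 − 59/300)·1.82²/59 = 0.000185723
V̂(ȳ_st) = 0.00261851
SE(ȳ_st) = √0.00261851 = 0.0511714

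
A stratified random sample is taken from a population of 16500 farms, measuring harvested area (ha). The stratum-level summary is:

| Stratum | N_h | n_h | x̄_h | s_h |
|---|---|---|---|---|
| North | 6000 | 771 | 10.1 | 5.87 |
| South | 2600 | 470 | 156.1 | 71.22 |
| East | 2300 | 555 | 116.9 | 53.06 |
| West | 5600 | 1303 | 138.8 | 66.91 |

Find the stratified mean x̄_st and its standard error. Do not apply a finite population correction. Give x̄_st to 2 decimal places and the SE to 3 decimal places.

x̄_st ≈ 91.67, SE ≈ 0.876

x̄_st = Σ W_h x̄_h = (6000·10.1 + 2600·156.1 + 2300·116.9 + 5600·138.8)/16500 = 91.67333
V̂(x̄_st) = Σ W_h² s_h²/n_h, with W_h = N_h/N and N = 16500:
  stratum North: (6000/16500)²·5.87²/771 = 0.00590958
  stratum South: (2600/16500)²·71.22²/470 = 0.267969
  stratum East: (2300/16500)²·53.06²/555 = 0.0985665
  stratum West: (5600/16500)²·66.91²/1303 = 0.395773
V̂(x̄_st) = 0.768218
SE(x̄_st) = √0.768218 = 0.87648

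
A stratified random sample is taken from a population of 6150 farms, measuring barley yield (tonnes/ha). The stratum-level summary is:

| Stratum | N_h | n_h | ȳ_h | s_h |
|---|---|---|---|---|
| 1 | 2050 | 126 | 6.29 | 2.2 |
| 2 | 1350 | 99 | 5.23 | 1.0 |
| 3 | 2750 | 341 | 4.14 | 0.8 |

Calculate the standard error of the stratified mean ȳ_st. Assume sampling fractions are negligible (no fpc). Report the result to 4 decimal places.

SE(ȳ_st) ≈ 0.0716

V̂(ȳ_st) = Σ W_h² s_h²/n_h, with W_h = N_h/N and N = 6150:
  stratum 1: (2050/6150)²·2.2²/126 = 0.00426808
  stratum 2: (1350/6150)²·1.0²/99 = 0.000486723
  stratum 3: (2750/6150)²·0.8²/341 = 0.000375267
V̂(ȳ_st) = 0.00513007
SE(ȳ_st) = √0.00513007 = 0.0716245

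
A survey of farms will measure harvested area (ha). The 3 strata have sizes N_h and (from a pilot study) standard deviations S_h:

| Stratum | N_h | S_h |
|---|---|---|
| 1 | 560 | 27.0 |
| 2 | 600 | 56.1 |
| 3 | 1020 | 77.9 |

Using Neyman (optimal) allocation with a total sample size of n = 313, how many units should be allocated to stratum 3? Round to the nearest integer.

Neyman allocation: n_h = n · N_h S_h / Σ N_i S_i, with n = 313.
  stratum 1: N_h·S_h = 560·27.0 = 15120.00
  stratum 2: N_h·S_h = 600·56.1 = 33660.00
  stratum 3: N_h·S_h = 1020·77.9 = 79458.00
Σ N_h S_h = 128238.00
n for stratum 3 = 313·79458.00/128238.00 = 193.939 → 194

194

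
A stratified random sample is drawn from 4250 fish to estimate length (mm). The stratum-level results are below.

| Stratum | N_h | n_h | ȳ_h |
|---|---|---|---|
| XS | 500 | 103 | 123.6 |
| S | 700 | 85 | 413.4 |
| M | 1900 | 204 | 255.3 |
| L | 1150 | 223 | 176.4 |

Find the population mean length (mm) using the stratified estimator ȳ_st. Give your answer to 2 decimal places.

ȳ_st ≈ 244.50

N = Σ N_h = 4250. Stratum weights W_h = N_h/N.
ȳ_st = (500·123.6 + 700·413.4 + 1900·255.3 + 1150·176.4) / 4250 = 244.4965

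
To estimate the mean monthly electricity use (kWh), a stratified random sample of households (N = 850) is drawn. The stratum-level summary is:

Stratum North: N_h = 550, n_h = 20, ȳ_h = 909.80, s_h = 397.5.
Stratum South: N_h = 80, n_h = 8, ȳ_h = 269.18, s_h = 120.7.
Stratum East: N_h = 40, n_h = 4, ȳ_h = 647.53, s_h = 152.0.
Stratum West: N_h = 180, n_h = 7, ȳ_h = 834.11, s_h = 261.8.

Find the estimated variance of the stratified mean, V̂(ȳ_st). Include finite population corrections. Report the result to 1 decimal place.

V̂(ȳ_st) = Σ W_h² (1 − n_h/N_h) s_h²/n_h, with W_h = N_h/N and N = 850:
  stratum North: (550/850)²·(1 − 20/550)·397.5²/20 = 3187.46
  stratum South: (80/850)²·(1 − 8/80)·120.7²/8 = 14.5181
  stratum East: (40/850)²·(1 − 4/40)·152.0²/4 = 11.512
  stratum West: (180/850)²·(1 − 7/180)·261.8²/7 = 422.009
V̂(ȳ_st) = 3635.5

V̂(ȳ_st) ≈ 3635.5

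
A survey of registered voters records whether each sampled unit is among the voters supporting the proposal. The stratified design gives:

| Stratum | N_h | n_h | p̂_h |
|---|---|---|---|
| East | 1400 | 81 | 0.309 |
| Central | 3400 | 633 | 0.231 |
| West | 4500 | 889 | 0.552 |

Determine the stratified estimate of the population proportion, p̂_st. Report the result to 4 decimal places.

N = 9300; stratum weights W_h = N_h/N.
p̂_st = Σ W_h p̂_h = (1400·0.309 + 3400·0.231 + 4500·0.552)/9300 = 0.39806

p̂_st ≈ 0.3981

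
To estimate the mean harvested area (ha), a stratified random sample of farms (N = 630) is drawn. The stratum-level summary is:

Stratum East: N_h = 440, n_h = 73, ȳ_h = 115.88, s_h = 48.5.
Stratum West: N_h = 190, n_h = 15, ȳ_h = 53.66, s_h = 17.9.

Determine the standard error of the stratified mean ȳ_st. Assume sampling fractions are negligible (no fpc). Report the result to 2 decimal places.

SE(ȳ_st) ≈ 4.20

V̂(ȳ_st) = Σ W_h² s_h²/n_h, with W_h = N_h/N and N = 630:
  stratum East: (440/630)²·48.5²/73 = 15.7176
  stratum West: (190/630)²·17.9²/15 = 1.94286
V̂(ȳ_st) = 17.6604
SE(ȳ_st) = √17.6604 = 4.20243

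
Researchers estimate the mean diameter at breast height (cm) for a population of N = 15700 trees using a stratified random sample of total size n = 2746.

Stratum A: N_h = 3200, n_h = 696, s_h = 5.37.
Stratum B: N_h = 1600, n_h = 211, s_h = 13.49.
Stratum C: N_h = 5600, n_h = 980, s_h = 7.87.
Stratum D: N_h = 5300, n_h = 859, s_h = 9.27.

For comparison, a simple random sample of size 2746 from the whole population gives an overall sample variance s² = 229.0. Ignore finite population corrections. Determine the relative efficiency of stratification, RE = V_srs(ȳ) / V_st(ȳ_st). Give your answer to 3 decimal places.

V̂(ȳ_st) = Σ W_h² s_h²/n_h, with W_h = N_h/N and N = 15700:
  stratum A: (3200/15700)²·5.37²/696 = 0.00172123
  stratum B: (1600/15700)²·13.49²/211 = 0.0089574
  stratum C: (5600/15700)²·7.87²/980 = 0.00804082
  stratum D: (5300/15700)²·9.27²/859 = 0.0114004
V_st = 0.0301198
V_srs = s²/n = 229.0/2746 = 0.083394
Relative efficiency = V_srs / V_st = 0.083394/0.0301198 = 2.7687

RE ≈ 2.769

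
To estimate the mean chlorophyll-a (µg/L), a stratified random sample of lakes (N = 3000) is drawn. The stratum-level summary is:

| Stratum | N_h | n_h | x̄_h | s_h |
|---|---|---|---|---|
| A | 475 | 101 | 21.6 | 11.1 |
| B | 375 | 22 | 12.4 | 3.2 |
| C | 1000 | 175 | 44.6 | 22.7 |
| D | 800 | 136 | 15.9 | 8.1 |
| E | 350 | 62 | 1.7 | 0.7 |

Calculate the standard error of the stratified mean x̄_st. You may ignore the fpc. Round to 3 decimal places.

SE(x̄_st) ≈ 0.632

V̂(x̄_st) = Σ W_h² s_h²/n_h, with W_h = N_h/N and N = 3000:
  stratum A: (475/3000)²·11.1²/101 = 0.0305822
  stratum B: (375/3000)²·3.2²/22 = 0.00727273
  stratum C: (1000/3000)²·22.7²/175 = 0.327168
  stratum D: (800/3000)²·8.1²/136 = 0.0343059
  stratum E: (350/3000)²·0.7²/62 = 0.000107572
V̂(x̄_st) = 0.399437
SE(x̄_st) = √0.399437 = 0.63201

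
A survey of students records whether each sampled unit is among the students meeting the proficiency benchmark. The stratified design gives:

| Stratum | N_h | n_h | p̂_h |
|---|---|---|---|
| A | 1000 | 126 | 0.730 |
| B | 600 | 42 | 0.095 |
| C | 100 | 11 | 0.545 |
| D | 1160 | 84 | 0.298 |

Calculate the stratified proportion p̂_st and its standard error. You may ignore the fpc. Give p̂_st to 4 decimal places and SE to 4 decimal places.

p̂_st ≈ 0.4151, SE ≈ 0.0270

N = 2860; stratum weights W_h = N_h/N.
p̂_st = Σ W_h p̂_h = (1000·0.730 + 600·0.095 + 100·0.545 + 1160·0.298)/2860 = 0.41510
V̂(p̂_st) = Σ W_h² p̂_h(1−p̂_h)/(n_h−1):
  stratum A: (1000/2860)²·0.730·0.270/125 = 0.000192772
  stratum B: (600/2860)²·0.095·0.905/41 = 9.22909e-05
  stratum C: (100/2860)²·0.545·0.455/10 = 3.03163e-05
  stratum D: (1160/2860)²·0.298·0.702/83 = 0.000414629
V̂(p̂_st) = 0.000730008; SE = √V̂ = 0.0270187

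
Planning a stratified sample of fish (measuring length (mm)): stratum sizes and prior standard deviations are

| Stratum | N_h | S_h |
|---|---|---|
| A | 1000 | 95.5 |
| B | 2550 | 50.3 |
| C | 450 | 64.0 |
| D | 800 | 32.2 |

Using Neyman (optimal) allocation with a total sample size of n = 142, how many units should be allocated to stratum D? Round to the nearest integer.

13

Neyman allocation: n_h = n · N_h S_h / Σ N_i S_i, with n = 142.
  stratum A: N_h·S_h = 1000·95.5 = 95500.00
  stratum B: N_h·S_h = 2550·50.3 = 128265.00
  stratum C: N_h·S_h = 450·64.0 = 28800.00
  stratum D: N_h·S_h = 800·32.2 = 25760.00
Σ N_h S_h = 278325.00
n for stratum D = 142·25760.00/278325.00 = 13.143 → 13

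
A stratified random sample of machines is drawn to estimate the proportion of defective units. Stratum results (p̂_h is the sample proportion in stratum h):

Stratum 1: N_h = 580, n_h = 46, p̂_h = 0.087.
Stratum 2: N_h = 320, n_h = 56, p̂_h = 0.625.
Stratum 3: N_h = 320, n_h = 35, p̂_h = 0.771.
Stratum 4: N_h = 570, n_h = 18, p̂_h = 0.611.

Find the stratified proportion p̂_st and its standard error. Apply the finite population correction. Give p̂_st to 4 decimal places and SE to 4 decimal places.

N = 1790; stratum weights W_h = N_h/N.
p̂_st = Σ W_h p̂_h = (580·0.087 + 320·0.625 + 320·0.771 + 570·0.611)/1790 = 0.47232
V̂(p̂_st) = Σ W_h² (1 − n_h/N_h) p̂_h(1−p̂_h)/(n_h−1):
  stratum 1: (580/1790)²·(1 − 46/580)·0.087·0.913/45 = 0.000170624
  stratum 2: (320/1790)²·(1 − 56/320)·0.625·0.375/55 = 0.000112356
  stratum 3: (320/1790)²·(1 − 35/320)·0.771·0.229/34 = 0.000147809
  stratum 4: (570/1790)²·(1 − 18/570)·0.611·0.389/17 = 0.00137293
V̂(p̂_st) = 0.00180372; SE = √V̂ = 0.0424703

p̂_st ≈ 0.4723, SE ≈ 0.0425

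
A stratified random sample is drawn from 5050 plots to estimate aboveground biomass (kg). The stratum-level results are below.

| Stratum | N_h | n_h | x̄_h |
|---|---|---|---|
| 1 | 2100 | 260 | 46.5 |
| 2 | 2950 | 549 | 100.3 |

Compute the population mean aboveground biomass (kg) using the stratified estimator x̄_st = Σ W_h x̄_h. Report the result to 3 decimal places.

N = Σ N_h = 5050. Stratum weights W_h = N_h/N.
x̄_st = (2100·46.5 + 2950·100.3) / 5050 = 77.92772

x̄_st ≈ 77.928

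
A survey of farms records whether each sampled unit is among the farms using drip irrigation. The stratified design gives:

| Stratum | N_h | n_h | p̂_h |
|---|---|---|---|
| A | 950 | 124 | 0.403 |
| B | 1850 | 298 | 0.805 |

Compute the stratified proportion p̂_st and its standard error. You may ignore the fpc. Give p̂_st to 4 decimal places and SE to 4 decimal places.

N = 2800; stratum weights W_h = N_h/N.
p̂_st = Σ W_h p̂_h = (950·0.403 + 1850·0.805)/2800 = 0.66861
V̂(p̂_st) = Σ W_h² p̂_h(1−p̂_h)/(n_h−1):
  stratum A: (950/2800)²·0.403·0.597/123 = 0.000225167
  stratum B: (1850/2800)²·0.805·0.195/297 = 0.000230729
V̂(p̂_st) = 0.000455896; SE = √V̂ = 0.0213517

p̂_st ≈ 0.6686, SE ≈ 0.0214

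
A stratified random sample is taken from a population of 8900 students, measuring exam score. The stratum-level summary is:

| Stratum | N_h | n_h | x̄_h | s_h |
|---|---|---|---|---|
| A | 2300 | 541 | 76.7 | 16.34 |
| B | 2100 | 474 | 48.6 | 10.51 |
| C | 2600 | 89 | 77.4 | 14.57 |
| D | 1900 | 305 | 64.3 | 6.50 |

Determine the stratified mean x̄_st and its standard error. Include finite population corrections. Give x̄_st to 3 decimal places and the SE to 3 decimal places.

x̄_st ≈ 67.627, SE ≈ 0.487

x̄_st = Σ W_h x̄_h = (2300·76.7 + 2100·48.6 + 2600·77.4 + 1900·64.3)/8900 = 67.62697
V̂(x̄_st) = Σ W_h² (1 − n_h/N_h) s_h²/n_h, with W_h = N_h/N and N = 8900:
  stratum A: (2300/8900)²·(1 − 541/2300)·16.34²/541 = 0.025207
  stratum B: (2100/8900)²·(1 − 474/2100)·10.51²/474 = 0.0100459
  stratum C: (2600/8900)²·(1 − 89/2600)·14.57²/89 = 0.196593
  stratum D: (1900/8900)²·(1 − 305/1900)·6.50²/305 = 0.00529982
V̂(x̄_st) = 0.237146
SE(x̄_st) = √0.237146 = 0.486977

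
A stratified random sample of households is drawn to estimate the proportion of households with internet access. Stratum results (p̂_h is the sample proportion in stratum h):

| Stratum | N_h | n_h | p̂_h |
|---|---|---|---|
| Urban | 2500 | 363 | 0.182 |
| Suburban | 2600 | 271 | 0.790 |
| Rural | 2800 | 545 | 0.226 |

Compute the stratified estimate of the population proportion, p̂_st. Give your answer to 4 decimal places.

p̂_st ≈ 0.3977

N = 7900; stratum weights W_h = N_h/N.
p̂_st = Σ W_h p̂_h = (2500·0.182 + 2600·0.790 + 2800·0.226)/7900 = 0.39770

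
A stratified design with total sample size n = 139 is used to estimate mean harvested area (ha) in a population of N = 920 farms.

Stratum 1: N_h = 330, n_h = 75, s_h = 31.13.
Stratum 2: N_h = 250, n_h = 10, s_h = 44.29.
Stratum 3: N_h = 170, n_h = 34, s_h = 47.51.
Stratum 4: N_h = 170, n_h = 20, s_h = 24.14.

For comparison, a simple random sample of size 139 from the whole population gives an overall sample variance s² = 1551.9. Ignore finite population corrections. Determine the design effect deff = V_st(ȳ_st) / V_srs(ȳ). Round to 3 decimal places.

deff ≈ 1.738

V̂(ȳ_st) = Σ W_h² s_h²/n_h, with W_h = N_h/N and N = 920:
  stratum 1: (330/920)²·31.13²/75 = 1.66245
  stratum 2: (250/920)²·44.29²/10 = 14.4849
  stratum 3: (170/920)²·47.51²/34 = 2.2668
  stratum 4: (170/920)²·24.14²/20 = 0.994871
V_st = 19.409
V_srs = s²/n = 1551.9/139 = 11.1647
deff = V_st / V_srs = 19.409/11.1647 = 1.7384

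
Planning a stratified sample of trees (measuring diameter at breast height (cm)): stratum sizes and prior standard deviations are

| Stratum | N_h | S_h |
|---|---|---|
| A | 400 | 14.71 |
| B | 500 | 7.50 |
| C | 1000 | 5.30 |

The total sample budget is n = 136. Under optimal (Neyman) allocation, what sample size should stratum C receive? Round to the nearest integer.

48

Neyman allocation: n_h = n · N_h S_h / Σ N_i S_i, with n = 136.
  stratum A: N_h·S_h = 400·14.71 = 5884.00
  stratum B: N_h·S_h = 500·7.50 = 3750.00
  stratum C: N_h·S_h = 1000·5.30 = 5300.00
Σ N_h S_h = 14934.00
n for stratum C = 136·5300.00/14934.00 = 48.266 → 48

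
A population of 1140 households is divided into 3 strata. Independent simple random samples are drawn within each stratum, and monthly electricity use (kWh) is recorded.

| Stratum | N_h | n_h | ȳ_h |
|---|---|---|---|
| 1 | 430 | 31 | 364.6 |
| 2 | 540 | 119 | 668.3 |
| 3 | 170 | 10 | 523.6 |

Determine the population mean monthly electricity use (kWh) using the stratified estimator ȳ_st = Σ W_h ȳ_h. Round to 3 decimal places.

ȳ_st ≈ 532.168

N = Σ N_h = 1140. Stratum weights W_h = N_h/N.
ȳ_st = (430·364.6 + 540·668.3 + 170·523.6) / 1140 = 532.16842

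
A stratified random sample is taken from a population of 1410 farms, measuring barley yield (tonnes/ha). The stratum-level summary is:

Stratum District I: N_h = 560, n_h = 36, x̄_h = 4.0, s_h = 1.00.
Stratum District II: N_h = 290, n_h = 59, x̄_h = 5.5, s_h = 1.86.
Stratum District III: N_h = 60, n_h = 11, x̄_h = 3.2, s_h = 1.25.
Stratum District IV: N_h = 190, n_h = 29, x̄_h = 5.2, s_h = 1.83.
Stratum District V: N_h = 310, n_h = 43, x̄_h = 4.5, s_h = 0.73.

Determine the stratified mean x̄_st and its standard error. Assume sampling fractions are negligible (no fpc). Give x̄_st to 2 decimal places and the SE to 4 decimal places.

x̄_st = Σ W_h x̄_h = (560·4.0 + 290·5.5 + 60·3.2 + 190·5.2 + 310·4.5)/1410 = 4.54610
V̂(x̄_st) = Σ W_h² s_h²/n_h, with W_h = N_h/N and N = 1410:
  stratum District I: (560/1410)²·1.00²/36 = 0.00438163
  stratum District II: (290/1410)²·1.86²/59 = 0.00248046
  stratum District III: (60/1410)²·1.25²/11 = 0.000257212
  stratum District IV: (190/1410)²·1.83²/29 = 0.00209688
  stratum District V: (310/1410)²·0.73²/43 = 0.000599049
V̂(x̄_st) = 0.00981522
SE(x̄_st) = √0.00981522 = 0.0990718

x̄_st ≈ 4.55, SE ≈ 0.0991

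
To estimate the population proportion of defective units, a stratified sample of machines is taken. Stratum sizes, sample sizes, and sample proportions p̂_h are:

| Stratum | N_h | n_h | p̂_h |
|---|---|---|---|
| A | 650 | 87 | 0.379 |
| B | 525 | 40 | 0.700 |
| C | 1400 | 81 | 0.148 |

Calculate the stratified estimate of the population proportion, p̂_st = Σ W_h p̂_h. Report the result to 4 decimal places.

p̂_st ≈ 0.3189

N = 2575; stratum weights W_h = N_h/N.
p̂_st = Σ W_h p̂_h = (650·0.379 + 525·0.700 + 1400·0.148)/2575 = 0.31885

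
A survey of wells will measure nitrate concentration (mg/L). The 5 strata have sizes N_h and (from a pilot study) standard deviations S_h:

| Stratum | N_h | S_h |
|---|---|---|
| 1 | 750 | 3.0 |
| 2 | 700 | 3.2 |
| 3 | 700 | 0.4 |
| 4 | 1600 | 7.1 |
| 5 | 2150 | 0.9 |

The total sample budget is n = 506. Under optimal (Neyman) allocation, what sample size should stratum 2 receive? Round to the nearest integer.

Neyman allocation: n_h = n · N_h S_h / Σ N_i S_i, with n = 506.
  stratum 1: N_h·S_h = 750·3.0 = 2250.00
  stratum 2: N_h·S_h = 700·3.2 = 2240.00
  stratum 3: N_h·S_h = 700·0.4 = 280.00
  stratum 4: N_h·S_h = 1600·7.1 = 11360.00
  stratum 5: N_h·S_h = 2150·0.9 = 1935.00
Σ N_h S_h = 18065.00
n for stratum 2 = 506·2240.00/18065.00 = 62.742 → 63

63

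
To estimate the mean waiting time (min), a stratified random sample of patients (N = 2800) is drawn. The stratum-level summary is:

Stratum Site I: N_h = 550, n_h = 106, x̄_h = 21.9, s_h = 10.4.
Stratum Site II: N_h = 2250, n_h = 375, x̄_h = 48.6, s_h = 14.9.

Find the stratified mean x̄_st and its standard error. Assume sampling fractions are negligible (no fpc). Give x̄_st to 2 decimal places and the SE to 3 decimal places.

x̄_st ≈ 43.36, SE ≈ 0.649

x̄_st = Σ W_h x̄_h = (550·21.9 + 2250·48.6)/2800 = 43.35536
V̂(x̄_st) = Σ W_h² s_h²/n_h, with W_h = N_h/N and N = 2800:
  stratum Site I: (550/2800)²·10.4²/106 = 0.0393704
  stratum Site II: (2250/2800)²·14.9²/375 = 0.382288
V̂(x̄_st) = 0.421658
SE(x̄_st) = √0.421658 = 0.649352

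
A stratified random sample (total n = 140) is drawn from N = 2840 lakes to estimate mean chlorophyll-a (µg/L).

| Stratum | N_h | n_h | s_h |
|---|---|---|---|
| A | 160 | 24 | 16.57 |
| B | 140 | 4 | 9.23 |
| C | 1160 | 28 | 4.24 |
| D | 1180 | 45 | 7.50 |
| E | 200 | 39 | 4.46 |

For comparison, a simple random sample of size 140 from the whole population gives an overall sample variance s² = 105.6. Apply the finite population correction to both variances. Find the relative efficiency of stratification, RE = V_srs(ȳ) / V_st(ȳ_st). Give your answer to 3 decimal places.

V̂(ȳ_st) = Σ W_h² (1 − n_h/N_h) s_h²/n_h, with W_h = N_h/N and N = 2840:
  stratum A: (160/2840)²·(1 − 24/160)·16.57²/24 = 0.0308643
  stratum B: (140/2840)²·(1 − 4/140)·9.23²/4 = 0.0502775
  stratum C: (1160/2840)²·(1 − 28/1160)·4.24²/28 = 0.10453
  stratum D: (1180/2840)²·(1 − 45/1180)·7.50²/45 = 0.207564
  stratum E: (200/2840)²·(1 − 39/200)·4.46²/39 = 0.00203622
V_st = 0.395272
V_srs = (1 − 140/2840)·105.6/140 = 0.717103
Relative efficiency = V_srs / V_st = 0.717103/0.395272 = 1.8142

RE ≈ 1.814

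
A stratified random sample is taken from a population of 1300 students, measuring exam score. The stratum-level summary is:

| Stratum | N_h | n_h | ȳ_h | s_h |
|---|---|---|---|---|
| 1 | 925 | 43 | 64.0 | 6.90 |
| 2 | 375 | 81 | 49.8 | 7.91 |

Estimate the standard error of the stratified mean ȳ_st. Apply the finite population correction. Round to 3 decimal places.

SE(ȳ_st) ≈ 0.765

V̂(ȳ_st) = Σ W_h² (1 − n_h/N_h) s_h²/n_h, with W_h = N_h/N and N = 1300:
  stratum 1: (925/1300)²·(1 − 43/925)·6.90²/43 = 0.534507
  stratum 2: (375/1300)²·(1 − 81/375)·7.91²/81 = 0.0503918
V̂(ȳ_st) = 0.584899
SE(ȳ_st) = √0.584899 = 0.764787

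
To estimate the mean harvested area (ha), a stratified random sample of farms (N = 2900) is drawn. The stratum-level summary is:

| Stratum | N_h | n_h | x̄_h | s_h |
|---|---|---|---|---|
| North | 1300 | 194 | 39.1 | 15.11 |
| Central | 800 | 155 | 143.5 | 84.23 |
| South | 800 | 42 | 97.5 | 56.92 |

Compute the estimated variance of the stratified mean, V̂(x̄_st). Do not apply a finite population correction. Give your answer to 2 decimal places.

V̂(x̄_st) ≈ 9.59

V̂(x̄_st) = Σ W_h² s_h²/n_h, with W_h = N_h/N and N = 2900:
  stratum North: (1300/2900)²·15.11²/194 = 0.236493
  stratum Central: (800/2900)²·84.23²/155 = 3.48326
  stratum South: (800/2900)²·56.92²/42 = 5.87036
V̂(x̄_st) = 9.59011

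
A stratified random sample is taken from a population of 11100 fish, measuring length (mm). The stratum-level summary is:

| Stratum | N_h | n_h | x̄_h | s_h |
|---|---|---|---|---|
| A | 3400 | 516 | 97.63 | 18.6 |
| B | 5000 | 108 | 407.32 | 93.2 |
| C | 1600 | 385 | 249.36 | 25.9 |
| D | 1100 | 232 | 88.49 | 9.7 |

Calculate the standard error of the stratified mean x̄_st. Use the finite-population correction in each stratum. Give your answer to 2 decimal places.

V̂(x̄_st) = Σ W_h² (1 − n_h/N_h) s_h²/n_h, with W_h = N_h/N and N = 11100:
  stratum A: (3400/11100)²·(1 − 516/3400)·18.6²/516 = 0.0533586
  stratum B: (5000/11100)²·(1 − 108/5000)·93.2²/108 = 15.9668
  stratum C: (1600/11100)²·(1 − 385/1600)·25.9²/385 = 0.0274909
  stratum D: (1100/11100)²·(1 − 232/1100)·9.7²/232 = 0.00314284
V̂(x̄_st) = 16.0508
SE(x̄_st) = √16.0508 = 4.00635

SE(x̄_st) ≈ 4.01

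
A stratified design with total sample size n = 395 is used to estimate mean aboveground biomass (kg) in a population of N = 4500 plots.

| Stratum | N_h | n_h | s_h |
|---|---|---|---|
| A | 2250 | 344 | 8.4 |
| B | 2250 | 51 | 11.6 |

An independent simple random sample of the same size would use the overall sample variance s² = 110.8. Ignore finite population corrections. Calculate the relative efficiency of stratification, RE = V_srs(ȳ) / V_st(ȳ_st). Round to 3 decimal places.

V̂(ȳ_st) = Σ W_h² s_h²/n_h, with W_h = N_h/N and N = 4500:
  stratum A: (2250/4500)²·8.4²/344 = 0.0512791
  stratum B: (2250/4500)²·11.6²/51 = 0.659608
V_st = 0.710887
V_srs = s²/n = 110.8/395 = 0.280506
Relative efficiency = V_srs / V_st = 0.280506/0.710887 = 0.3946

RE ≈ 0.395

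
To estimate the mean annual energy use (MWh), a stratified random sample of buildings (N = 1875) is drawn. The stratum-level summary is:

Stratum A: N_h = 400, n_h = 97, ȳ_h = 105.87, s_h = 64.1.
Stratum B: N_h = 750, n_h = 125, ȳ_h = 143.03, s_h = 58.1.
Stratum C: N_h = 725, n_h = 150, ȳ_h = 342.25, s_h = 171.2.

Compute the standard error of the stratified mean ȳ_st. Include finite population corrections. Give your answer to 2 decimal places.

SE(ȳ_st) ≈ 5.31

V̂(ȳ_st) = Σ W_h² (1 − n_h/N_h) s_h²/n_h, with W_h = N_h/N and N = 1875:
  stratum A: (400/1875)²·(1 − 97/400)·64.1²/97 = 1.46031
  stratum B: (750/1875)²·(1 − 125/750)·58.1²/125 = 3.60065
  stratum C: (725/1875)²·(1 − 150/725)·171.2²/150 = 23.1697
V̂(ȳ_st) = 28.2306
SE(ȳ_st) = √28.2306 = 5.31325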